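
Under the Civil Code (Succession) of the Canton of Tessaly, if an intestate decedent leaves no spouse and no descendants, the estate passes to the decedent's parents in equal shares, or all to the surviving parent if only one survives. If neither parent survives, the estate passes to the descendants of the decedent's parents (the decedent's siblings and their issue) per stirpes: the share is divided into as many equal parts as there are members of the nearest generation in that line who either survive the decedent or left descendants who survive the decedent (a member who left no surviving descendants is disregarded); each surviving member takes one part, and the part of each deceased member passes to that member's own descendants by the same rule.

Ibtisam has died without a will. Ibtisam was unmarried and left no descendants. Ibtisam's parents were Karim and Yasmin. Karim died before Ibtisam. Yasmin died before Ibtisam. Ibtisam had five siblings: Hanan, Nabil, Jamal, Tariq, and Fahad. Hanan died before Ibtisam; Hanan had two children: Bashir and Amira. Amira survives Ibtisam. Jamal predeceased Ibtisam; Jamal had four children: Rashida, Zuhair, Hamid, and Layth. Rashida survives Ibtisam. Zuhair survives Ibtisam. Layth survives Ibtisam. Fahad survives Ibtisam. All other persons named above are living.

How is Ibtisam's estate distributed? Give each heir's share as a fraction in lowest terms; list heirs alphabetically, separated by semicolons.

Amira 1/10; Bashir 1/10; Fahad 1/5; Hamid 1/20; Layth 1/20; Nabil 1/5; Rashida 1/20; Tariq 1/5; Zuhair 1/20

Neither parent survives and there are no descendants, so the estate passes to Ibtisam's siblings and their issue per stirpes.
The estate is divided into 5 equal shares of 1/5 among Hanan, Nabil, Jamal, Tariq, Fahad.
Hanan predeceased; the 1/5 allotted to Hanan's branch passes to Hanan's issue by representation.
The 1/5 is divided into 2 equal shares of 1/10 among Bashir, Amira.
Bashir is living and takes 1/10.
Amira is living and takes 1/10.
Nabil is living and takes 1/5.
Jamal predeceased; the 1/5 allotted to Jamal's branch passes to Jamal's issue by representation.
The 1/5 is divided into 4 equal shares of 1/20 among Rashida, Zuhair, Hamid, Layth.
Rashida is living and takes 1/20.
Zuhair is living and takes 1/20.
Hamid is living and takes 1/20.
Layth is living and takes 1/20.
Tariq is living and takes 1/5.
Fahad is living and takes 1/5.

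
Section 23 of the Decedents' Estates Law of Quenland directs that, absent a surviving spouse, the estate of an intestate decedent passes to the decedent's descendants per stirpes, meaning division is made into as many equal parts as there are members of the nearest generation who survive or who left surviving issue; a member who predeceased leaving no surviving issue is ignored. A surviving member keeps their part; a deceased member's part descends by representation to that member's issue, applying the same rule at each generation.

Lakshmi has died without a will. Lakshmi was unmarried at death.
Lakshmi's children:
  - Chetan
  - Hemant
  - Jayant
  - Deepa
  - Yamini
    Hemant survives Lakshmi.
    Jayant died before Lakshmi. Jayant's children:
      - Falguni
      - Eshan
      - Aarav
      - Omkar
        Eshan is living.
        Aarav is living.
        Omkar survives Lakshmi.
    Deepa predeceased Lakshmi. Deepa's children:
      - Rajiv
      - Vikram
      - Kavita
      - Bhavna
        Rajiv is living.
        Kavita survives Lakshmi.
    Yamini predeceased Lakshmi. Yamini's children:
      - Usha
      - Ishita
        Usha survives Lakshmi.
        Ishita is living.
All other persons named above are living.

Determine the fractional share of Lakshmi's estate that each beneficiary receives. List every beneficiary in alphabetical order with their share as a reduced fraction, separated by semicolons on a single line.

There is no surviving spouse, so the entire estate passes to Lakshmi's descendants per stirpes.
The estate is divided into 5 equal shares of 1/5 among Chetan, Hemant, Jayant, Deepa, Yamini.
Chetan is living and takes 1/5.
Hemant is living and takes 1/5.
Jayant predeceased; the 1/5 allotted to Jayant's branch passes to Jayant's issue by representation.
The 1/5 is divided into 4 equal shares of 1/20 among Falguni, Eshan, Aarav, Omkar.
Falguni is living and takes 1/20.
Eshan is living and takes 1/20.
Aarav is living and takes 1/20.
Omkar is living and takes 1/20.
Deepa predeceased; the 1/5 allotted to Deepa's branch passes to Deepa's issue by representation.
The 1/5 is divided into 4 equal shares of 1/20 among Rajiv, Vikram, Kavita, Bhavna.
Rajiv is living and takes 1/20.
Vikram is living and takes 1/20.
Kavita is living and takes 1/20.
Bhavna is living and takes 1/20.
Yamini predeceased; the 1/5 allotted to Yamini's branch passes to Yamini's issue by representation.
The 1/5 is divided into 2 equal shares of 1/10 among Usha, Ishita.
Usha is living and takes 1/10.
Ishita is living and takes 1/10.

Aarav 1/20; Bhavna 1/20; Chetan 1/5; Eshan 1/20; Falguni 1/20; Hemant 1/5; Ishita 1/10; Kavita 1/20; Omkar 1/20; Rajiv 1/20; Usha 1/10; Vikram 1/20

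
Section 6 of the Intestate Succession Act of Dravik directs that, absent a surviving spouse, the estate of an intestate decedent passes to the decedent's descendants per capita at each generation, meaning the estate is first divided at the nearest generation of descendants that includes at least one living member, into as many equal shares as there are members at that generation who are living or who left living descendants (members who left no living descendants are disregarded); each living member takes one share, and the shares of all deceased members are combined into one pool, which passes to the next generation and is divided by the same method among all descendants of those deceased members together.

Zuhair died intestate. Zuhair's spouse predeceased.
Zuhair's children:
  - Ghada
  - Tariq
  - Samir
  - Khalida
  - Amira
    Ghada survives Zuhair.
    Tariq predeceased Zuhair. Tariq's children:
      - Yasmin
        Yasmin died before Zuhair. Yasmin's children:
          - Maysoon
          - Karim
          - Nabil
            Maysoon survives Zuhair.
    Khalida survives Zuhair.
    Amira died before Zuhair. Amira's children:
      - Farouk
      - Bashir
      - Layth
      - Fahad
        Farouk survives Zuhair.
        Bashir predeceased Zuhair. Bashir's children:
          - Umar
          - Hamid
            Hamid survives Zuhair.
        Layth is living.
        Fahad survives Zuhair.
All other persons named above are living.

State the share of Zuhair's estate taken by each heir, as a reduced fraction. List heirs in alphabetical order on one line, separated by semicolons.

Fahad 2/25; Farouk 2/25; Ghada 1/5; Hamid 4/125; Karim 4/125; Khalida 1/5; Layth 2/25; Maysoon 4/125; Nabil 4/125; Samir 1/5; Umar 4/125

There is no surviving spouse, so the entire estate passes to Zuhair's descendants per capita at each generation.
At generation 1 (Ghada, Tariq, Samir, Khalida, Amira) there are 5 shares of (1)/5 = 1/5 each.
Living: Ghada, Samir, and Khalida — each takes 1/5.
Deceased: Tariq and Amira. Their combined 2/5 is pooled and carried to generation 2.
At generation 2 (Yasmin, Farouk, Bashir, Layth, Fahad) there are 5 shares of (2/5)/5 = 2/25 each.
Living: Farouk, Layth, and Fahad — each takes 2/25.
Deceased: Yasmin and Bashir. Their combined 4/25 is pooled and carried to generation 3.
At generation 3 (Maysoon, Karim, Nabil, Umar, Hamid) there are 5 shares of (4/25)/5 = 4/125 each.
Living: Maysoon, Karim, Nabil, Umar, and Hamid — each takes 4/125.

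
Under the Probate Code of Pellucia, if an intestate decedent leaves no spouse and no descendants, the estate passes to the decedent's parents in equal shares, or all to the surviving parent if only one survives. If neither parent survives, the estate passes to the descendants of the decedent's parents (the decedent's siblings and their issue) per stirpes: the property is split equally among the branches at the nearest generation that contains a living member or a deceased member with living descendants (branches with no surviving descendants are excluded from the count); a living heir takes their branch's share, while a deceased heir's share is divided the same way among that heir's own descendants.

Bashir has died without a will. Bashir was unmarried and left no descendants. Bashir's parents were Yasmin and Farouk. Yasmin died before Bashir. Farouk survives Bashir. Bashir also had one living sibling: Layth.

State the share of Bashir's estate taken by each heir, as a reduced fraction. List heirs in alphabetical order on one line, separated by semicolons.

Only one parent, Farouk, survives, so Farouk takes the entire estate. The siblings take nothing because a surviving parent has priority.

Farouk 1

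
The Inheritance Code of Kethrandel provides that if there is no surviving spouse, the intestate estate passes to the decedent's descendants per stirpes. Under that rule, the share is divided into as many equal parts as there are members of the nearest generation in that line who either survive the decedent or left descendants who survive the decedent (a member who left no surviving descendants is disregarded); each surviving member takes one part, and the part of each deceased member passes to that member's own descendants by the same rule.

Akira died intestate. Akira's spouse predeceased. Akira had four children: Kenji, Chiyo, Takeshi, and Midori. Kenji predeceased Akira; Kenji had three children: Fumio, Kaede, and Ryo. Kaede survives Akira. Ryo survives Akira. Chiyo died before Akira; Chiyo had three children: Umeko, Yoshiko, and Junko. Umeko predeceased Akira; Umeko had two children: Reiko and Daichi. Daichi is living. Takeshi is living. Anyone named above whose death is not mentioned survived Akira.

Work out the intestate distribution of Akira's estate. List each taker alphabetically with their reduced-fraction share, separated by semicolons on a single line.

There is no surviving spouse, so the entire estate passes to Akira's descendants per stirpes.
The estate is divided into 4 equal shares of 1/4 among Kenji, Chiyo, Takeshi, Midori.
Kenji predeceased; the 1/4 allotted to Kenji's branch passes to Kenji's issue by representation.
The 1/4 is divided into 3 equal shares of 1/12 among Fumio, Kaede, Ryo.
Fumio is living and takes 1/12.
Kaede is living and takes 1/12.
Ryo is living and takes 1/12.
Chiyo predeceased; the 1/4 allotted to Chiyo's branch passes to Chiyo's issue by representation.
The 1/4 is divided into 3 equal shares of 1/12 among Umeko, Yoshiko, Junko.
Umeko predeceased; the 1/12 allotted to Umeko's branch passes to Umeko's issue by representation.
The 1/12 is divided into 2 equal shares of 1/24 among Reiko, Daichi.
Reiko is living and takes 1/24.
Daichi is living and takes 1/24.
Yoshiko is living and takes 1/12.
Junko is living and takes 1/12.
Takeshi is living and takes 1/4.
Midori is living and takes 1/4.

Daichi 1/24; Fumio 1/12; Junko 1/12; Kaede 1/12; Midori 1/4; Reiko 1/24; Ryo 1/12; Takeshi 1/4; Yoshiko 1/12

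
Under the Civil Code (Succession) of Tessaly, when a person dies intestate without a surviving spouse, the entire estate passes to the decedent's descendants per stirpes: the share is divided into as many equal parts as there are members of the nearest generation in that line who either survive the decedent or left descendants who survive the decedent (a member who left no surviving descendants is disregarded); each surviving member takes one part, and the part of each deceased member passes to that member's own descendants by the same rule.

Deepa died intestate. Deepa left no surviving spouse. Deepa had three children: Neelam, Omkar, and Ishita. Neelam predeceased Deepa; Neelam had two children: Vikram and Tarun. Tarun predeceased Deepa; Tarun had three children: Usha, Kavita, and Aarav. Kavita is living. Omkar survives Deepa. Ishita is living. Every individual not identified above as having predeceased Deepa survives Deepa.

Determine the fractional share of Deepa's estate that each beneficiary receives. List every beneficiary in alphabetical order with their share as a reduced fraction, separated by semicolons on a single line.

There is no surviving spouse, so the entire estate passes to Deepa's descendants per stirpes.
The estate is divided into 3 equal shares of 1/3 among Neelam, Omkar, Ishita.
Neelam predeceased; the 1/3 allotted to Neelam's branch passes to Neelam's issue by representation.
The 1/3 is divided into 2 equal shares of 1/6 among Vikram, Tarun.
Vikram is living and takes 1/6.
Tarun predeceased; the 1/6 allotted to Tarun's branch passes to Tarun's issue by representation.
The 1/6 is divided into 3 equal shares of 1/18 among Usha, Kavita, Aarav.
Usha is living and takes 1/18.
Kavita is living and takes 1/18.
Aarav is living and takes 1/18.
Omkar is living and takes 1/3.
Ishita is living and takes 1/3.

Aarav 1/18; Ishita 1/3; Kavita 1/18; Omkar 1/3; Usha 1/18; Vikram 1/6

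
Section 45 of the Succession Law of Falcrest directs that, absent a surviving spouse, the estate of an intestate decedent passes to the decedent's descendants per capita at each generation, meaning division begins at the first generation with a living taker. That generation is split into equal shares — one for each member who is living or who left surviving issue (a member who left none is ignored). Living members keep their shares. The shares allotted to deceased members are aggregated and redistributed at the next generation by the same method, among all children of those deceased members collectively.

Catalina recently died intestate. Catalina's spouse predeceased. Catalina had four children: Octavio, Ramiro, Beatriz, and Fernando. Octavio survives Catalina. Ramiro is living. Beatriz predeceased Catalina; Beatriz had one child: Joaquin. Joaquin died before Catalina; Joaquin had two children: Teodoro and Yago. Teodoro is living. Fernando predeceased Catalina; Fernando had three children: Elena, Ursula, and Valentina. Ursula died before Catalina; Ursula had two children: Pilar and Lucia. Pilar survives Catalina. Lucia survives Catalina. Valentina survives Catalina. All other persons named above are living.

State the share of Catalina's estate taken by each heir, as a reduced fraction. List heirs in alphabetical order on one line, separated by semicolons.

Elena 1/8; Lucia 1/16; Octavio 1/4; Pilar 1/16; Ramiro 1/4; Teodoro 1/16; Valentina 1/8; Yago 1/16

There is no surviving spouse, so the entire estate passes to Catalina's descendants per capita at each generation.
At generation 1 (Octavio, Ramiro, Beatriz, Fernando) there are 4 shares of (1)/4 = 1/4 each.
Living: Octavio and Ramiro — each takes 1/4.
Deceased: Beatriz and Fernando. Their combined 1/2 is pooled and carried to generation 2.
At generation 2 (Joaquin, Elena, Ursula, Valentina) there are 4 shares of (1/2)/4 = 1/8 each.
Living: Elena and Valentina — each takes 1/8.
Deceased: Joaquin and Ursula. Their combined 1/4 is pooled and carried to generation 3.
At generation 3 (Teodoro, Yago, Pilar, Lucia) there are 4 shares of (1/4)/4 = 1/16 each.
Living: Teodoro, Yago, Pilar, and Lucia — each takes 1/16.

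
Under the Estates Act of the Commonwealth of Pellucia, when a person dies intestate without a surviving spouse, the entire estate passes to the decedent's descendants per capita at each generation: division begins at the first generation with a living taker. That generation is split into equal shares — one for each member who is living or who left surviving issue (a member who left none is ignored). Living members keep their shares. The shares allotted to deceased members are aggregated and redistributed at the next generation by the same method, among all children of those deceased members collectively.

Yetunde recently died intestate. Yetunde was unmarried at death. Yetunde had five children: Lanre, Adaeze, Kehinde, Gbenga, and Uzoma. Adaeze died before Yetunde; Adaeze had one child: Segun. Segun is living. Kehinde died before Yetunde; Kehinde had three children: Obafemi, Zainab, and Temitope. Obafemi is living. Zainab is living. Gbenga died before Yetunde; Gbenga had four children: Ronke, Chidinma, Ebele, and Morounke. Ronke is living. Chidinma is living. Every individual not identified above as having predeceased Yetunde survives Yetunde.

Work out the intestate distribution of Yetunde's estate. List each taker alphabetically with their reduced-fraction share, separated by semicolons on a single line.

Chidinma 3/40; Ebele 3/40; Lanre 1/5; Morounke 3/40; Obafemi 3/40; Ronke 3/40; Segun 3/40; Temitope 3/40; Uzoma 1/5; Zainab 3/40

There is no surviving spouse, so the entire estate passes to Yetunde's descendants per capita at each generation.
At generation 1 (Lanre, Adaeze, Kehinde, Gbenga, Uzoma) there are 5 shares of (1)/5 = 1/5 each.
Living: Lanre and Uzoma — each takes 1/5.
Deceased: Adaeze, Kehinde, and Gbenga. Their combined 3/5 is pooled and carried to generation 2.
At generation 2 (Segun, Obafemi, Zainab, Temitope, Ronke, Chidinma, Ebele, Morounke) there are 8 shares of (3/5)/8 = 3/40 each.
Living: Segun, Obafemi, Zainab, Temitope, Ronke, Chidinma, Ebele, and Morounke — each takes 3/40.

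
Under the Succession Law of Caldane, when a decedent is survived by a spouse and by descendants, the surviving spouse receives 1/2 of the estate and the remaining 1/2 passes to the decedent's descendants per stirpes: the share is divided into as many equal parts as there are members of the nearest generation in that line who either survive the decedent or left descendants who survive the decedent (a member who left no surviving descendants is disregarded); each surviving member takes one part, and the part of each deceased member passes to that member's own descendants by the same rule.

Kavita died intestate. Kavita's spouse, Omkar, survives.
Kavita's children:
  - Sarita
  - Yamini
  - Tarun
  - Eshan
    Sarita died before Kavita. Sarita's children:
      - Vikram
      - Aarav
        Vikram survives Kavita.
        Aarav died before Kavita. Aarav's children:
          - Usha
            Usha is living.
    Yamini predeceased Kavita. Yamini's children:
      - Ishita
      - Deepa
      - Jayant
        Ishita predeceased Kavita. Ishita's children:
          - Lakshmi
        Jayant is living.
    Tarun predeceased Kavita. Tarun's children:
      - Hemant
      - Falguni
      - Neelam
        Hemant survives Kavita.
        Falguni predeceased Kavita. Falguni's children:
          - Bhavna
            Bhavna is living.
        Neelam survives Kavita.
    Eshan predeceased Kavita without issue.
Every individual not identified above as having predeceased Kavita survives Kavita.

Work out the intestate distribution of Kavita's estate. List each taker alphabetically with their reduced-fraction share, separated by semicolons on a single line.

Omkar, as surviving spouse, takes 1/2.
The remaining 1/2 passes to Kavita's descendants per stirpes.
Eshan left no surviving issue, so that branch lapses and is disregarded.
The 1/2 is divided into 3 equal shares of 1/6 among Sarita, Yamini, Tarun.
Sarita predeceased; the 1/6 allotted to Sarita's branch passes to Sarita's issue by representation.
The 1/6 is divided into 2 equal shares of 1/12 among Vikram, Aarav.
Vikram is living and takes 1/12.
Aarav predeceased; the 1/12 allotted to Aarav's branch passes to Aarav's issue by representation.
Usha is the sole taker at this level and receives the full 1/12.
Yamini predeceased; the 1/6 allotted to Yamini's branch passes to Yamini's issue by representation.
The 1/6 is divided into 3 equal shares of 1/18 among Ishita, Deepa, Jayant.
Ishita predeceased; the 1/18 allotted to Ishita's branch passes to Ishita's issue by representation.
Lakshmi is the sole taker at this level and receives the full 1/18.
Deepa is living and takes 1/18.
Jayant is living and takes 1/18.
Tarun predeceased; the 1/6 allotted to Tarun's branch passes to Tarun's issue by representation.
The 1/6 is divided into 3 equal shares of 1/18 among Hemant, Falguni, Neelam.
Hemant is living and takes 1/18.
Falguni predeceased; the 1/18 allotted to Falguni's branch passes to Falguni's issue by representation.
Bhavna is the sole taker at this level and receives the full 1/18.
Neelam is living and takes 1/18.

Bhavna 1/18; Deepa 1/18; Hemant 1/18; Jayant 1/18; Lakshmi 1/18; Neelam 1/18; Omkar 1/2; Usha 1/12; Vikram 1/12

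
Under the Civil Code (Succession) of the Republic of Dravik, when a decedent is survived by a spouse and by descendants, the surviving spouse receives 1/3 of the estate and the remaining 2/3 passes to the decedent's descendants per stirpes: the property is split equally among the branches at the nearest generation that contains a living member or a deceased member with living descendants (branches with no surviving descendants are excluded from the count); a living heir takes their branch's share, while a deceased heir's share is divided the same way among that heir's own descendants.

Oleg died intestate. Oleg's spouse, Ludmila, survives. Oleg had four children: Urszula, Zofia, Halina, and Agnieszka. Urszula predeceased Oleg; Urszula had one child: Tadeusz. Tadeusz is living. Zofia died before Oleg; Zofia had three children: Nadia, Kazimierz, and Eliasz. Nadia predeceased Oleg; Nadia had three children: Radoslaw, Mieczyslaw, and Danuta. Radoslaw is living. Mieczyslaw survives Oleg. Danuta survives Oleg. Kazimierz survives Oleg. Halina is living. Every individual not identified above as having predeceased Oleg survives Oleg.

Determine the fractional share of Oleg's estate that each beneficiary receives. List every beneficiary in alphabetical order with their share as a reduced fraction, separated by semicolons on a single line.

Ludmila, as surviving spouse, takes 1/3.
The remaining 2/3 passes to Oleg's descendants per stirpes.
The 2/3 is divided into 4 equal shares of 1/6 among Urszula, Zofia, Halina, Agnieszka.
Urszula predeceased; the 1/6 allotted to Urszula's branch passes to Urszula's issue by representation.
Tadeusz is the sole taker at this level and receives the full 1/6.
Zofia predeceased; the 1/6 allotted to Zofia's branch passes to Zofia's issue by representation.
The 1/6 is divided into 3 equal shares of 1/18 among Nadia, Kazimierz, Eliasz.
Nadia predeceased; the 1/18 allotted to Nadia's branch passes to Nadia's issue by representation.
The 1/18 is divided into 3 equal shares of 1/54 among Radoslaw, Mieczyslaw, Danuta.
Radoslaw is living and takes 1/54.
Mieczyslaw is living and takes 1/54.
Danuta is living and takes 1/54.
Kazimierz is living and takes 1/18.
Eliasz is living and takes 1/18.
Halina is living and takes 1/6.
Agnieszka is living and takes 1/6.

Agnieszka 1/6; Danuta 1/54; Eliasz 1/18; Halina 1/6; Kazimierz 1/18; Ludmila 1/3; Mieczyslaw 1/54; Radoslaw 1/54; Tadeusz 1/6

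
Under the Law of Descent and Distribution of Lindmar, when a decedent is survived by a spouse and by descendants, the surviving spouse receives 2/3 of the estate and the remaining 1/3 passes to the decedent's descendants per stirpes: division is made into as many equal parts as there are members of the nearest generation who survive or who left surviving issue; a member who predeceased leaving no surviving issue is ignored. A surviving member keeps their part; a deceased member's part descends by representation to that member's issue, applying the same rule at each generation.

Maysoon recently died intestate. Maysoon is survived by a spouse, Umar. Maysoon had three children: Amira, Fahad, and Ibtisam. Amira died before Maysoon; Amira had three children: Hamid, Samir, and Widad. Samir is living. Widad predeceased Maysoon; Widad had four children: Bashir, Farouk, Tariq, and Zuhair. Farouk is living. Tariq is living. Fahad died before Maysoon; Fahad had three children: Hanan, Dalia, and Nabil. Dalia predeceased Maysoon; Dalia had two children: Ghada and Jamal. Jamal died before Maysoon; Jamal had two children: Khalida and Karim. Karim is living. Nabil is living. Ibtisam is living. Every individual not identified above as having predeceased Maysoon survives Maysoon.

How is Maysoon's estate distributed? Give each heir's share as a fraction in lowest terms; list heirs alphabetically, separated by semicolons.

Bashir 1/108; Farouk 1/108; Ghada 1/54; Hamid 1/27; Hanan 1/27; Ibtisam 1/9; Karim 1/108; Khalida 1/108; Nabil 1/27; Samir 1/27; Tariq 1/108; Umar 2/3; Zuhair 1/108

Umar, as surviving spouse, takes 2/3.
The remaining 1/3 passes to Maysoon's descendants per stirpes.
The 1/3 is divided into 3 equal shares of 1/9 among Amira, Fahad, Ibtisam.
Amira predeceased; the 1/9 allotted to Amira's branch passes to Amira's issue by representation.
The 1/9 is divided into 3 equal shares of 1/27 among Hamid, Samir, Widad.
Hamid is living and takes 1/27.
Samir is living and takes 1/27.
Widad predeceased; the 1/27 allotted to Widad's branch passes to Widad's issue by representation.
The 1/27 is divided into 4 equal shares of 1/108 among Bashir, Farouk, Tariq, Zuhair.
Bashir is living and takes 1/108.
Farouk is living and takes 1/108.
Tariq is living and takes 1/108.
Zuhair is living and takes 1/108.
Fahad predeceased; the 1/9 allotted to Fahad's branch passes to Fahad's issue by representation.
The 1/9 is divided into 3 equal shares of 1/27 among Hanan, Dalia, Nabil.
Hanan is living and takes 1/27.
Dalia predeceased; the 1/27 allotted to Dalia's branch passes to Dalia's issue by representation.
The 1/27 is divided into 2 equal shares of 1/54 among Ghada, Jamal.
Ghada is living and takes 1/54.
Jamal predeceased; the 1/54 allotted to Jamal's branch passes to Jamal's issue by representation.
The 1/54 is divided into 2 equal shares of 1/108 among Khalida, Karim.
Khalida is living and takes 1/108.
Karim is living and takes 1/108.
Nabil is living and takes 1/27.
Ibtisam is living and takes 1/9.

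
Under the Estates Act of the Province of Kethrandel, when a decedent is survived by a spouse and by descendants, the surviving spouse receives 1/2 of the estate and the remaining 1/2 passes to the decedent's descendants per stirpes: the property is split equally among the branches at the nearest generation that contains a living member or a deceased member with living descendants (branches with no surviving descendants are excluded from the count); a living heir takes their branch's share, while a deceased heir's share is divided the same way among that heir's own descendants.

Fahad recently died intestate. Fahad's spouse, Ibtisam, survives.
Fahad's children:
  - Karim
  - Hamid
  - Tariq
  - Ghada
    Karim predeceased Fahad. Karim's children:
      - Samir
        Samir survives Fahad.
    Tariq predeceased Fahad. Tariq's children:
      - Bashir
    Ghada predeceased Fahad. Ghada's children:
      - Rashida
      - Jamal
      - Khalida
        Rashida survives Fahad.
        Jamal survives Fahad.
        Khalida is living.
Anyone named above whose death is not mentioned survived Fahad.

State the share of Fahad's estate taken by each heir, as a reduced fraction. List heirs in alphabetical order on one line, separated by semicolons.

Ibtisam, as surviving spouse, takes 1/2.
The remaining 1/2 passes to Fahad's descendants per stirpes.
The 1/2 is divided into 4 equal shares of 1/8 among Karim, Hamid, Tariq, Ghada.
Karim predeceased; the 1/8 allotted to Karim's branch passes to Karim's issue by representation.
Samir is the sole taker at this level and receives the full 1/8.
Hamid is living and takes 1/8.
Tariq predeceased; the 1/8 allotted to Tariq's branch passes to Tariq's issue by representation.
Bashir is the sole taker at this level and receives the full 1/8.
Ghada predeceased; the 1/8 allotted to Ghada's branch passes to Ghada's issue by representation.
The 1/8 is divided into 3 equal shares of 1/24 among Rashida, Jamal, Khalida.
Rashida is living and takes 1/24.
Jamal is living and takes 1/24.
Khalida is living and takes 1/24.

Bashir 1/8; Hamid 1/8; Ibtisam 1/2; Jamal 1/24; Khalida 1/24; Rashida 1/24; Samir 1/8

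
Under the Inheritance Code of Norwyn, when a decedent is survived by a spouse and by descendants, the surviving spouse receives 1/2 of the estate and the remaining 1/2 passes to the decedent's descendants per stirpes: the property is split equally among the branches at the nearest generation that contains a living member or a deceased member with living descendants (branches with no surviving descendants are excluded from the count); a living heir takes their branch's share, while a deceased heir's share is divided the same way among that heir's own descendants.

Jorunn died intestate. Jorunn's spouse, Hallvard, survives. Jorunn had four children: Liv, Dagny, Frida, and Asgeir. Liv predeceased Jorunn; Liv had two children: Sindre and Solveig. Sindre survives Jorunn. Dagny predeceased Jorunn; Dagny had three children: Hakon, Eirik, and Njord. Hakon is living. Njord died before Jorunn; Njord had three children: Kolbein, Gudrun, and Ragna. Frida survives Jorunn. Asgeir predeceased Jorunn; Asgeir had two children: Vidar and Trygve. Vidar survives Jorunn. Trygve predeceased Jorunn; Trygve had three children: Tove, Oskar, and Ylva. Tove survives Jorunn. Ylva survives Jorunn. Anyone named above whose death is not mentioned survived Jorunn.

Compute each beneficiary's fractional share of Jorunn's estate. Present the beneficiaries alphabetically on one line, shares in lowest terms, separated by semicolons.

Hallvard, as surviving spouse, takes 1/2.
The remaining 1/2 passes to Jorunn's descendants per stirpes.
The 1/2 is divided into 4 equal shares of 1/8 among Liv, Dagny, Frida, Asgeir.
Liv predeceased; the 1/8 allotted to Liv's branch passes to Liv's issue by representation.
The 1/8 is divided into 2 equal shares of 1/16 among Sindre, Solveig.
Sindre is living and takes 1/16.
Solveig is living and takes 1/16.
Dagny predeceased; the 1/8 allotted to Dagny's branch passes to Dagny's issue by representation.
The 1/8 is divided into 3 equal shares of 1/24 among Hakon, Eirik, Njord.
Hakon is living and takes 1/24.
Eirik is living and takes 1/24.
Njord predeceased; the 1/24 allotted to Njord's branch passes to Njord's issue by representation.
The 1/24 is divided into 3 equal shares of 1/72 among Kolbein, Gudrun, Ragna.
Kolbein is living and takes 1/72.
Gudrun is living and takes 1/72.
Ragna is living and takes 1/72.
Frida is living and takes 1/8.
Asgeir predeceased; the 1/8 allotted to Asgeir's branch passes to Asgeir's issue by representation.
The 1/8 is divided into 2 equal shares of 1/16 among Vidar, Trygve.
Vidar is living and takes 1/16.
Trygve predeceased; the 1/16 allotted to Trygve's branch passes to Trygve's issue by representation.
The 1/16 is divided into 3 equal shares of 1/48 among Tove, Oskar, Ylva.
Tove is living and takes 1/48.
Oskar is living and takes 1/48.
Ylva is living and takes 1/48.

Eirik 1/24; Frida 1/8; Gudrun 1/72; Hakon 1/24; Hallvard 1/2; Kolbein 1/72; Oskar 1/48; Ragna 1/72; Sindre 1/16; Solveig 1/16; Tove 1/48; Vidar 1/16; Ylva 1/48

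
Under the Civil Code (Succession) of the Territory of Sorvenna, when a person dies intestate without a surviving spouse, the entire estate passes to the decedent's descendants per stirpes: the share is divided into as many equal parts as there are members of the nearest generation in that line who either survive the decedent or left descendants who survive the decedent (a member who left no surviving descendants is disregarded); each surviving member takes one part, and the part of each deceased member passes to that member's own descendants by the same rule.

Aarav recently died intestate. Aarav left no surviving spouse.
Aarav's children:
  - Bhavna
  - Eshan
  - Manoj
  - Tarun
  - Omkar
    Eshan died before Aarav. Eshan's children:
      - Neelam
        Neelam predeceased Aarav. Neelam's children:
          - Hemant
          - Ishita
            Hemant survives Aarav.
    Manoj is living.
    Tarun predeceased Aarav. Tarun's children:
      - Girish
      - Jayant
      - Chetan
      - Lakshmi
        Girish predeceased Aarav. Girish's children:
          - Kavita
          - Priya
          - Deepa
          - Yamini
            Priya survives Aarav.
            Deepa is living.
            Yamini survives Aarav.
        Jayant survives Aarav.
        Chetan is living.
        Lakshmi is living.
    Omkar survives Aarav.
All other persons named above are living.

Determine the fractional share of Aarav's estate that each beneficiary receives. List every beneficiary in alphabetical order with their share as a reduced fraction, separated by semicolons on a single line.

There is no surviving spouse, so the entire estate passes to Aarav's descendants per stirpes.
The estate is divided into 5 equal shares of 1/5 among Bhavna, Eshan, Manoj, Tarun, Omkar.
Bhavna is living and takes 1/5.
Eshan predeceased; the 1/5 allotted to Eshan's branch passes to Eshan's issue by representation.
Neelam's line is the sole branch at this level, so the full 1/5 passes to Neelam's issue by representation.
The 1/5 is divided into 2 equal shares of 1/10 among Hemant, Ishita.
Hemant is living and takes 1/10.
Ishita is living and takes 1/10.
Manoj is living and takes 1/5.
Tarun predeceased; the 1/5 allotted to Tarun's branch passes to Tarun's issue by representation.
The 1/5 is divided into 4 equal shares of 1/20 among Girish, Jayant, Chetan, Lakshmi.
Girish predeceased; the 1/20 allotted to Girish's branch passes to Girish's issue by representation.
The 1/20 is divided into 4 equal shares of 1/80 among Kavita, Priya, Deepa, Yamini.
Kavita is living and takes 1/80.
Priya is living and takes 1/80.
Deepa is living and takes 1/80.
Yamini is living and takes 1/80.
Jayant is living and takes 1/20.
Chetan is living and takes 1/20.
Lakshmi is living and takes 1/20.
Omkar is living and takes 1/5.

Bhavna 1/5; Chetan 1/20; Deepa 1/80; Hemant 1/10; Ishita 1/10; Jayant 1/20; Kavita 1/80; Lakshmi 1/20; Manoj 1/5; Omkar 1/5; Priya 1/80; Yamini 1/80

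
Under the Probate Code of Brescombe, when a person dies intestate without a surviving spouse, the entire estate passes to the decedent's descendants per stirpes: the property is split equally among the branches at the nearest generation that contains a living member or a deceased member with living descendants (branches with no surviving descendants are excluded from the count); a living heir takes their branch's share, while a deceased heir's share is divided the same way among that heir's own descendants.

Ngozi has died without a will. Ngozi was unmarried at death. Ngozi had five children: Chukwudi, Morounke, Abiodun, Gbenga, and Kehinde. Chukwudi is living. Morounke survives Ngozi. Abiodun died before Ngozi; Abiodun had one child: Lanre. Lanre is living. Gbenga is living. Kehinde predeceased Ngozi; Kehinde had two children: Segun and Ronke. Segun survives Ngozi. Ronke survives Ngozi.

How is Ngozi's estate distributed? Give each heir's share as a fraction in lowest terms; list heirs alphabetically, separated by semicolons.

There is no surviving spouse, so the entire estate passes to Ngozi's descendants per stirpes.
The estate is divided into 5 equal shares of 1/5 among Chukwudi, Morounke, Abiodun, Gbenga, Kehinde.
Chukwudi is living and takes 1/5.
Morounke is living and takes 1/5.
Abiodun predeceased; the 1/5 allotted to Abiodun's branch passes to Abiodun's issue by representation.
Lanre is the sole taker at this level and receives the full 1/5.
Gbenga is living and takes 1/5.
Kehinde predeceased; the 1/5 allotted to Kehinde's branch passes to Kehinde's issue by representation.
The 1/5 is divided into 2 equal shares of 1/10 among Segun, Ronke.
Segun is living and takes 1/10.
Ronke is living and takes 1/10.

Chukwudi 1/5; Gbenga 1/5; Lanre 1/5; Morounke 1/5; Ronke 1/10; Segun 1/10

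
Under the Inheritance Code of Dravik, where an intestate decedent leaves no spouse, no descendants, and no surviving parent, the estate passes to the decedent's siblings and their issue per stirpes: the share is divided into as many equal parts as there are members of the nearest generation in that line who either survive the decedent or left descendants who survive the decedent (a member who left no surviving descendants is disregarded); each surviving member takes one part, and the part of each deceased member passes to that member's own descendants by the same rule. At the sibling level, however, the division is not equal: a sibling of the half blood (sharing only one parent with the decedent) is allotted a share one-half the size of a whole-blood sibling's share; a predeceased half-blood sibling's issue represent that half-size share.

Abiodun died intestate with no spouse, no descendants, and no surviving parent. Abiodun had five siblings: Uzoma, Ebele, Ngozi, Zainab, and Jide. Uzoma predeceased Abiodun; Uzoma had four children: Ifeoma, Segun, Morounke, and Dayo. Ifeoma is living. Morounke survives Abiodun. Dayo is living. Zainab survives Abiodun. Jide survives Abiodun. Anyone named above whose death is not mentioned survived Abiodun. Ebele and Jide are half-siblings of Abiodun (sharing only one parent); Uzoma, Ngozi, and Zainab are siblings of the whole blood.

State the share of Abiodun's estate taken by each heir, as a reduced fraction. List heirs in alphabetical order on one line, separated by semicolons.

No spouse, descendants, or parent survives, so the estate passes to Abiodun's siblings per stirpes.
Half-blood siblings count for one-half the weight of whole-blood siblings at the initial division.
Dividing 1 in proportion to weights (total weight 4): Uzoma (weight 1) → 1/4; Ebele (weight 1/2) → 1/8; Ngozi (weight 1) → 1/4; Zainab (weight 1) → 1/4; Jide (weight 1/2) → 1/8.
Uzoma predeceased; the 1/4 allotted to Uzoma's branch passes to Uzoma's issue by representation.
The 1/4 is divided into 4 equal shares of 1/16 among Ifeoma, Segun, Morounke, Dayo.
Ifeoma is living and takes 1/16.
Segun is living and takes 1/16.
Morounke is living and takes 1/16.
Dayo is living and takes 1/16.
Ebele is living and takes 1/8.
Ngozi is living and takes 1/4.
Zainab is living and takes 1/4.
Jide is living and takes 1/8.

Dayo 1/16; Ebele 1/8; Ifeoma 1/16; Jide 1/8; Morounke 1/16; Ngozi 1/4; Segun 1/16; Zainab 1/4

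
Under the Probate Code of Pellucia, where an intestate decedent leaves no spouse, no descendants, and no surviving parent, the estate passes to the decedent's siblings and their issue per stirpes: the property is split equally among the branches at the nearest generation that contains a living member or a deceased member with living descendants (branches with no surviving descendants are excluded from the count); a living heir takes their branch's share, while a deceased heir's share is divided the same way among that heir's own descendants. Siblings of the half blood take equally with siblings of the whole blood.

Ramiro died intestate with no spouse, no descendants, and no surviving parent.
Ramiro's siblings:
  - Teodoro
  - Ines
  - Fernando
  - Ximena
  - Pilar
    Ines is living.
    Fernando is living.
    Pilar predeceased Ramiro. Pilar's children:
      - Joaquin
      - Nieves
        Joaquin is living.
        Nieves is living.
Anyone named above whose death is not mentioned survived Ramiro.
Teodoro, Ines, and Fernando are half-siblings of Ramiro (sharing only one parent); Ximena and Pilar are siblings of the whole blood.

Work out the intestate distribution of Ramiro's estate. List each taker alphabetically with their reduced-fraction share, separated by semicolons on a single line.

No spouse, descendants, or parent survives, so the estate passes to Ramiro's siblings per stirpes.
Half-blood and whole-blood siblings take equally under the stated rule.
The estate is divided into 5 equal shares of 1/5 among Teodoro, Ines, Fernando, Ximena, Pilar.
Teodoro is living and takes 1/5.
Ines is living and takes 1/5.
Fernando is living and takes 1/5.
Ximena is living and takes 1/5.
Pilar predeceased; the 1/5 allotted to Pilar's branch passes to Pilar's issue by representation.
The 1/5 is divided into 2 equal shares of 1/10 among Joaquin, Nieves.
Joaquin is living and takes 1/10.
Nieves is living and takes 1/10.

Fernando 1/5; Ines 1/5; Joaquin 1/10; Nieves 1/10; Teodoro 1/5; Ximena 1/5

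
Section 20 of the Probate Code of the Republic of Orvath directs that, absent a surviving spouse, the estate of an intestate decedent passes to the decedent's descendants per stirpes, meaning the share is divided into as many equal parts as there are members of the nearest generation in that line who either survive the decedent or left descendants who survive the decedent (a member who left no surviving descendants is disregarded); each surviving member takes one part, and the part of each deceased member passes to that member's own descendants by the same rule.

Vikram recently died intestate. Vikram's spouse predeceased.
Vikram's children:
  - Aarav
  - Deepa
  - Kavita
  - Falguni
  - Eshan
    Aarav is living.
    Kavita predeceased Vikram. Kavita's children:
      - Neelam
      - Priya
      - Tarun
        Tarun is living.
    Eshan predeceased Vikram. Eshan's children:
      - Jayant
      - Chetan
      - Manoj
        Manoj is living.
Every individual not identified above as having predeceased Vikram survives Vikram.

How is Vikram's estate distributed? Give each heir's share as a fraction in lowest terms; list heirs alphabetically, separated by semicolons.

There is no surviving spouse, so the entire estate passes to Vikram's descendants per stirpes.
The estate is divided into 5 equal shares of 1/5 among Aarav, Deepa, Kavita, Falguni, Eshan.
Aarav is living and takes 1/5.
Deepa is living and takes 1/5.
Kavita predeceased; the 1/5 allotted to Kavita's branch passes to Kavita's issue by representation.
The 1/5 is divided into 3 equal shares of 1/15 among Neelam, Priya, Tarun.
Neelam is living and takes 1/15.
Priya is living and takes 1/15.
Tarun is living and takes 1/15.
Falguni is living and takes 1/5.
Eshan predeceased; the 1/5 allotted to Eshan's branch passes to Eshan's issue by representation.
The 1/5 is divided into 3 equal shares of 1/15 among Jayant, Chetan, Manoj.
Jayant is living and takes 1/15.
Chetan is living and takes 1/15.
Manoj is living and takes 1/15.

Aarav 1/5; Chetan 1/15; Deepa 1/5; Falguni 1/5; Jayant 1/15; Manoj 1/15; Neelam 1/15; Priya 1/15; Tarun 1/15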